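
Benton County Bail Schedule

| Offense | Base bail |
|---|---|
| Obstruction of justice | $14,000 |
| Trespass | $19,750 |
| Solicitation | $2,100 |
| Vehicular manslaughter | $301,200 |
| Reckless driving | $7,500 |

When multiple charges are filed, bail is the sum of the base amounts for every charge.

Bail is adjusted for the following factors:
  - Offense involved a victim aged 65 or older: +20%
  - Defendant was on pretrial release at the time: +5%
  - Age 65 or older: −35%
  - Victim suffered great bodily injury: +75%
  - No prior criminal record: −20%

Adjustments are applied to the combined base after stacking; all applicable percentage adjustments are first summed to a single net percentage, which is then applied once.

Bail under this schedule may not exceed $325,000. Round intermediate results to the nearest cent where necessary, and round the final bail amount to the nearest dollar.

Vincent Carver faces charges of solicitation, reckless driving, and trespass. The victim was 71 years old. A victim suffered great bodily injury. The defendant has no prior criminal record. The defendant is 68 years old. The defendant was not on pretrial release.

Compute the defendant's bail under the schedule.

$41,090

Base amounts from the schedule: solicitation $2,100; reckless driving $7,500; trespass $19,750.
Stacking rule: sum of all bases. $2,100 + $7,500 + $19,750 = $29,350.
Net percentage adjustment: +20% −35% +75% −20% = +40%. $29,350 × 1.4 = $41,090.
$41,090 is within the $325,000 maximum.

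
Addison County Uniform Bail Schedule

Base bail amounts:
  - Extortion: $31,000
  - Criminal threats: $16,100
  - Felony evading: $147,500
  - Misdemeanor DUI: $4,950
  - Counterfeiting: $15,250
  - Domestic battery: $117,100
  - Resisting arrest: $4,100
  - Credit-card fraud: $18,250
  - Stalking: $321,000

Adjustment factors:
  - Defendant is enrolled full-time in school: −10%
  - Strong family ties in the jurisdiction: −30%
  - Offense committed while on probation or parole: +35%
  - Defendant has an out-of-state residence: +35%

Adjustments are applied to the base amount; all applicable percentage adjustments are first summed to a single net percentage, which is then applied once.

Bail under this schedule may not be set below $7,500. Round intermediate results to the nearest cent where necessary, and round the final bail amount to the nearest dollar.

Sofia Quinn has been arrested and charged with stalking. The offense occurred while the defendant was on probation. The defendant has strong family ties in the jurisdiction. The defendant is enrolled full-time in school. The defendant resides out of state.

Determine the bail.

Base amounts from the schedule: stalking $321,000.
Single charge. Combined base = $321,000.
Net percentage adjustment: −10% −30% +35% +35% = +30%. $321,000 × 1.3 = $417,300.
$417,300 is at or above the $7,500 minimum.

$417,300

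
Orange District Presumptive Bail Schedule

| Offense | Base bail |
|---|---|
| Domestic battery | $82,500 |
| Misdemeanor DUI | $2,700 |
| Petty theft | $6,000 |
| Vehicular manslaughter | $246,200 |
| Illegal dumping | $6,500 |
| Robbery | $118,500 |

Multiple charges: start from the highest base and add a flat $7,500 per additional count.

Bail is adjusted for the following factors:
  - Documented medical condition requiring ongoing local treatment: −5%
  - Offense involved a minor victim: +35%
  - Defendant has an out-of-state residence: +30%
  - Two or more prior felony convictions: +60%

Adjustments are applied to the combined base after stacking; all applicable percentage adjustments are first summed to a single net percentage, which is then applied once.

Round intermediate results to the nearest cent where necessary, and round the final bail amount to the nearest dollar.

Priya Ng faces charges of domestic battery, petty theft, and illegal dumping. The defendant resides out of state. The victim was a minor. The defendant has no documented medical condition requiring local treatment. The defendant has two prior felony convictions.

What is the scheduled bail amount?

Base amounts from the schedule: domestic battery $82,500; petty theft $6,000; illegal dumping $6,500.
Stacking rule: highest base plus $7,500 per additional charge. Highest is domestic battery at $82,500; 2 additional charges → +$15,000. Combined base = $97,500.
Net percentage adjustment: +35% +30% +60% = +125%. $97,500 × 2.25 = $219,375.

$219,375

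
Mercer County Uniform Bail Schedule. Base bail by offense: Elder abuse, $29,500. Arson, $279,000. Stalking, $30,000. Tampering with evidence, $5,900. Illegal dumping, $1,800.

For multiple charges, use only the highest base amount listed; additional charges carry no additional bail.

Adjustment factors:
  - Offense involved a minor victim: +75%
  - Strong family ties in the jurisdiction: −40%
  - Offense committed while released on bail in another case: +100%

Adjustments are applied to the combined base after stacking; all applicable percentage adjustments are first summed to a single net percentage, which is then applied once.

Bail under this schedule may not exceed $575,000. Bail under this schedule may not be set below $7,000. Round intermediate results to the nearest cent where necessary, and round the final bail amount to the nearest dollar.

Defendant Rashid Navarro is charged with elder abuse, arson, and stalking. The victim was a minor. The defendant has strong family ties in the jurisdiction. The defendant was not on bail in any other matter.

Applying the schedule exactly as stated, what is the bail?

$376,650

Base amounts from the schedule: elder abuse $29,500; arson $279,000; stalking $30,000.
Stacking rule: use the highest base only. Highest is arson at $279,000. Combined base = $279,000.
Net percentage adjustment: +75% −40% = +35%. $279,000 × 1.35 = $376,650.
$376,650 is within the $575,000 maximum.
$376,650 is at or above the $7,000 minimum.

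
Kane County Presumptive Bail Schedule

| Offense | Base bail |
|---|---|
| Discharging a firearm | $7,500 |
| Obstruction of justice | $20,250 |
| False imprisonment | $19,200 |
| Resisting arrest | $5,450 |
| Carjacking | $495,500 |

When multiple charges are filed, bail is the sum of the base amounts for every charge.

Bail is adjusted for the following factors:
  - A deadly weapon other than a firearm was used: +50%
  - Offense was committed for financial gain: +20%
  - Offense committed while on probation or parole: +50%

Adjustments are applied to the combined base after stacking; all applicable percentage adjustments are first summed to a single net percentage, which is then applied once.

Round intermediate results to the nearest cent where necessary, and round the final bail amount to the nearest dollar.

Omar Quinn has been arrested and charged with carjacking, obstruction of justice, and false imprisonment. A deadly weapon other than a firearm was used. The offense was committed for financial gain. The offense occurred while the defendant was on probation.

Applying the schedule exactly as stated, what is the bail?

$1,176,890

Base amounts from the schedule: carjacking $495,500; obstruction of justice $20,250; false imprisonment $19,200.
Stacking rule: sum of all bases. $495,500 + $20,250 + $19,200 = $534,950.
Net percentage adjustment: +50% +20% +50% = +120%. $534,950 × 2.2 = $1,176,890.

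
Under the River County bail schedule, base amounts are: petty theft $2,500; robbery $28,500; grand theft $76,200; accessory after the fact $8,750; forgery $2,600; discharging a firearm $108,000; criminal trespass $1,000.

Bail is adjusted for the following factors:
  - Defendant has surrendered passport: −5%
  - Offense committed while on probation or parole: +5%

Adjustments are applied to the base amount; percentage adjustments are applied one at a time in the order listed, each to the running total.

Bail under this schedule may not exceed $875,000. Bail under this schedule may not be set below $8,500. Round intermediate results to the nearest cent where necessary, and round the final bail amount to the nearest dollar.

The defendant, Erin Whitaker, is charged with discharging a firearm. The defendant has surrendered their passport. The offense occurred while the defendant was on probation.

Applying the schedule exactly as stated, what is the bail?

$107,730

Base amounts from the schedule: discharging a firearm $108,000.
Single charge. Combined base = $108,000.
Defendant has surrendered passport (−5%): $108,000 × 0.95 = $102,600.
Offense committed while on probation or parole (+5%): $102,600 × 1.05 = $107,730.
$107,730 is within the $875,000 maximum.
$107,730 is at or above the $8,500 minimum.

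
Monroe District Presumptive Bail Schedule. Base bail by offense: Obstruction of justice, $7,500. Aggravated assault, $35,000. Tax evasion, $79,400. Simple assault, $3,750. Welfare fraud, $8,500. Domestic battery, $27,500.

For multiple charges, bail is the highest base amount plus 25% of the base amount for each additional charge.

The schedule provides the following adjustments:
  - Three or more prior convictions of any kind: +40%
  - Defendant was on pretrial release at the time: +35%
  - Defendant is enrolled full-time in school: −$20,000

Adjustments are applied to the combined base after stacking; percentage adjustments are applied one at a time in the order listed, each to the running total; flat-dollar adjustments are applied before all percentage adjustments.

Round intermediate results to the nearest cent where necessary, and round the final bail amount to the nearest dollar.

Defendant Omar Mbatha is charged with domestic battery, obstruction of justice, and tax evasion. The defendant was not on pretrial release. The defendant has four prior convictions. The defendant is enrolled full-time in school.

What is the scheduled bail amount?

$95,410

Base amounts from the schedule: domestic battery $27,500; obstruction of justice $7,500; tax evasion $79,400.
Stacking rule: highest base plus 25% of each additional charge. Highest is tax evasion at $79,400. Additional: $27,500 × 25% = $6,875; $7,500 × 25% = $1,875. Combined base = $79,400 + $8,750 = $88,150.
Defendant is enrolled full-time in school (−$20,000 flat): $88,150 − $20,000 = $68,150.
Three or more prior convictions of any kind (+40%): $68,150 × 1.4 = $95,410.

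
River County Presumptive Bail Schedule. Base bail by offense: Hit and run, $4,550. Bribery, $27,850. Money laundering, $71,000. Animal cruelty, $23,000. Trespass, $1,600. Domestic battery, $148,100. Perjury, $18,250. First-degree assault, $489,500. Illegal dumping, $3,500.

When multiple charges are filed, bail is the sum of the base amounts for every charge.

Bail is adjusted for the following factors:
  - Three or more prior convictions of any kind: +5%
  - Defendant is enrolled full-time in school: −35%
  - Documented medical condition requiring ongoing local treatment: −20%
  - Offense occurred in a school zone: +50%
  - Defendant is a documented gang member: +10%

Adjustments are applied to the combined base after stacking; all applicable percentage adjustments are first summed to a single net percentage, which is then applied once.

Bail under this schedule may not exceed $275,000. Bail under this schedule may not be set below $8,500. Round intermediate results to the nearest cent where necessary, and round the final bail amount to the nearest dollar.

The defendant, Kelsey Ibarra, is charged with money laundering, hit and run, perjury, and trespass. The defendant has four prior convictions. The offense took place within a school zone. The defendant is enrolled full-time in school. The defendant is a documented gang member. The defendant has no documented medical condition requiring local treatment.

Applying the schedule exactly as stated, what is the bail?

$124,020

Base amounts from the schedule: money laundering $71,000; hit and run $4,550; perjury $18,250; trespass $1,600.
Stacking rule: sum of all bases. $71,000 + $4,550 + $18,250 + $1,600 = $95,400.
Net percentage adjustment: +5% −35% +50% +10% = +30%. $95,400 × 1.3 = $124,020.
$124,020 is within the $275,000 maximum.
$124,020 is at or above the $8,500 minimum.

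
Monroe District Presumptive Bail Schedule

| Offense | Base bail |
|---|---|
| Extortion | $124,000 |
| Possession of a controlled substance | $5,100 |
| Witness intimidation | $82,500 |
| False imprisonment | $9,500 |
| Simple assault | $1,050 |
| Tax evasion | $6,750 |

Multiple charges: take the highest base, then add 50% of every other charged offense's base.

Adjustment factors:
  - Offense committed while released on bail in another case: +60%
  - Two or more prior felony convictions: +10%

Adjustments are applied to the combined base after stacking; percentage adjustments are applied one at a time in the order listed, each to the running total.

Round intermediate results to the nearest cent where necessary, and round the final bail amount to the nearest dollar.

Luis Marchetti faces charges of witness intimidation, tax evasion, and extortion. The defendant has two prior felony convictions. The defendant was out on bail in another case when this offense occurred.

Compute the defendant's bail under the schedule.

Base amounts from the schedule: witness intimidation $82,500; tax evasion $6,750; extortion $124,000.
Stacking rule: highest base plus 50% of each additional charge. Highest is extortion at $124,000. Additional: $82,500 × 50% = $41,250; $6,750 × 50% = $3,375. Combined base = $124,000 + $44,625 = $168,625.
Offense committed while released on bail in another case (+60%): $168,625 × 1.6 = $269,800.
Two or more prior felony convictions (+10%): $269,800 × 1.1 = $296,780.

$296,780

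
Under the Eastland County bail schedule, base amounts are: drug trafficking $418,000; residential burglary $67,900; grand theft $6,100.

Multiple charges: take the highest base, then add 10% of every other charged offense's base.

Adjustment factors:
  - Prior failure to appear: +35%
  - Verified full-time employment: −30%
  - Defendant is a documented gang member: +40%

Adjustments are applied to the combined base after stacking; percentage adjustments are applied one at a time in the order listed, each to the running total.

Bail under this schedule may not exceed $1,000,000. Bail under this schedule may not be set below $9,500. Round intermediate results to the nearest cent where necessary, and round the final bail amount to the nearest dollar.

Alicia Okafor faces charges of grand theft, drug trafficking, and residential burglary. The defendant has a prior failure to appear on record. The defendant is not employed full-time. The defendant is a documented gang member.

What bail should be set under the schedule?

Base amounts from the schedule: grand theft $6,100; drug trafficking $418,000; residential burglary $67,900.
Stacking rule: highest base plus 10% of each additional charge. Highest is drug trafficking at $418,000. Additional: $6,100 × 10% = $610; $67,900 × 10% = $6,790. Combined base = $418,000 + $7,400 = $425,400.
Prior failure to appear (+35%): $425,400 × 1.35 = $574,290.
Defendant is a documented gang member (+40%): $574,290 × 1.4 = $804,006.
$804,006 is within the $1,000,000 maximum.
$804,006 is at or above the $9,500 minimum.

$804,006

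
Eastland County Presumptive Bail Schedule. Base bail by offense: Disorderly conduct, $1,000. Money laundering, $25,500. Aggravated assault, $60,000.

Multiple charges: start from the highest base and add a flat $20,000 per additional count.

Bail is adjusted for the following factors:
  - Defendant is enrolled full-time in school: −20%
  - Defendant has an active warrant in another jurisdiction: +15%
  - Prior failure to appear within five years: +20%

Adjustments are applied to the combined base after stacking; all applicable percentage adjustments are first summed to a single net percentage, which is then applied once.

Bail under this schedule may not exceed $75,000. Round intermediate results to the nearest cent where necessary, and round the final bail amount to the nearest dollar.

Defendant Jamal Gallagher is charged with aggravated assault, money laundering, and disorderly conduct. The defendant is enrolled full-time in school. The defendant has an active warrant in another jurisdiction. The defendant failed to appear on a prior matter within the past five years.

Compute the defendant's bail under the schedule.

Base amounts from the schedule: aggravated assault $60,000; money laundering $25,500; disorderly conduct $1,000.
Stacking rule: highest base plus $20,000 per additional charge. Highest is aggravated assault at $60,000; 2 additional charges → +$40,000. Combined base = $100,000.
Net percentage adjustment: −20% +15% +20% = +15%. $100,000 × 1.15 = $115,000.
Result $115,000 exceeds the maximum of $75,000; bail is capped at $75,000.

$75,000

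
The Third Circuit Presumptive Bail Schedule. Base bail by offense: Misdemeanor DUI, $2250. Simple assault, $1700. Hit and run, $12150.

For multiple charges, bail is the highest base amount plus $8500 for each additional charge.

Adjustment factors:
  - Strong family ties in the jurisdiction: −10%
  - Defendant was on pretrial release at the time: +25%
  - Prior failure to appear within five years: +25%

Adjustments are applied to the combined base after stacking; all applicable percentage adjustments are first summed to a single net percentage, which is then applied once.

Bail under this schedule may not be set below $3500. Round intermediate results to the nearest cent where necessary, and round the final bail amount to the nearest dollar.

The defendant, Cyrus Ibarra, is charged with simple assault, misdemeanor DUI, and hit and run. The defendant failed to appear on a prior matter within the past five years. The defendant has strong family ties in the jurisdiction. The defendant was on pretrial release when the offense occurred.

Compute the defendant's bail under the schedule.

$40810

Base amounts from the schedule: simple assault $1700; misdemeanor DUI $2250; hit and run $12150.
Stacking rule: highest base plus $8500 per additional charge. Highest is hit and run at $12150; 2 additional charges → +$17000. Combined base = $29150.
Net percentage adjustment: −10% +25% +25% = +40%. $29150 × 1.4 = $40810.
$40810 is at or above the $3500 minimum.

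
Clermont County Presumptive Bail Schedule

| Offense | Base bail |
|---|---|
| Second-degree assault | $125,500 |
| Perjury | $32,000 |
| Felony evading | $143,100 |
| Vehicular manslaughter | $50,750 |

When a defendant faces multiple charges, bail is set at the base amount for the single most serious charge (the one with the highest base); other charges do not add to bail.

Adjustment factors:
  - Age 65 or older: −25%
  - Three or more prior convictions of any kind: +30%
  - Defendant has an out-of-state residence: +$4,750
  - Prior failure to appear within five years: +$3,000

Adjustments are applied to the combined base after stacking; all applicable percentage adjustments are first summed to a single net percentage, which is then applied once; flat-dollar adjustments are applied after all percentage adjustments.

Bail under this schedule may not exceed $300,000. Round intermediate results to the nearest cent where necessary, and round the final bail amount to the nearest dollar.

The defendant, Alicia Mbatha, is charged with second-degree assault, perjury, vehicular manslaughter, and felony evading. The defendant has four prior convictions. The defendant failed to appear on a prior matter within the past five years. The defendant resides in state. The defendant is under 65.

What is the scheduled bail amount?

Base amounts from the schedule: second-degree assault $125,500; perjury $32,000; vehicular manslaughter $50,750; felony evading $143,100.
Stacking rule: use the highest base only. Highest is felony evading at $143,100. Combined base = $143,100.
Three or more prior convictions of any kind (+30%): $143,100 × 1.3 = $186,030.
Prior failure to appear within five years (+$3,000 flat): $186,030 + $3,000 = $189,030.
$189,030 is within the $300,000 maximum.

$189,030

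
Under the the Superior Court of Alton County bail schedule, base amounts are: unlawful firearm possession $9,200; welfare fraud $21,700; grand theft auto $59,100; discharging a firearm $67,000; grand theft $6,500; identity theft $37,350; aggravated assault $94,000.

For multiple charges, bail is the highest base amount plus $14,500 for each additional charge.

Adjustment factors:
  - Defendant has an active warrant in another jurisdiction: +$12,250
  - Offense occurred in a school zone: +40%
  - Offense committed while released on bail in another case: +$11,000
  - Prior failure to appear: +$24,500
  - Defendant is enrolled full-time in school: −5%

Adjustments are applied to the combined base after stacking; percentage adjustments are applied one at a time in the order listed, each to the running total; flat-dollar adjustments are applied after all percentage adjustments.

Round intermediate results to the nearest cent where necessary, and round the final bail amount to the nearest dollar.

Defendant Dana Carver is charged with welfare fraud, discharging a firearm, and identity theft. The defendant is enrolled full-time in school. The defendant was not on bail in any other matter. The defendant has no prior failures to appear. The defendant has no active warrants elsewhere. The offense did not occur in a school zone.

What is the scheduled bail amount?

Base amounts from the schedule: welfare fraud $21,700; discharging a firearm $67,000; identity theft $37,350.
Stacking rule: highest base plus $14,500 per additional charge. Highest is discharging a firearm at $67,000; 2 additional charges → +$29,000. Combined base = $96,000.
Defendant is enrolled full-time in school (−5%): $96,000 × 0.95 = $91,200.

$91,200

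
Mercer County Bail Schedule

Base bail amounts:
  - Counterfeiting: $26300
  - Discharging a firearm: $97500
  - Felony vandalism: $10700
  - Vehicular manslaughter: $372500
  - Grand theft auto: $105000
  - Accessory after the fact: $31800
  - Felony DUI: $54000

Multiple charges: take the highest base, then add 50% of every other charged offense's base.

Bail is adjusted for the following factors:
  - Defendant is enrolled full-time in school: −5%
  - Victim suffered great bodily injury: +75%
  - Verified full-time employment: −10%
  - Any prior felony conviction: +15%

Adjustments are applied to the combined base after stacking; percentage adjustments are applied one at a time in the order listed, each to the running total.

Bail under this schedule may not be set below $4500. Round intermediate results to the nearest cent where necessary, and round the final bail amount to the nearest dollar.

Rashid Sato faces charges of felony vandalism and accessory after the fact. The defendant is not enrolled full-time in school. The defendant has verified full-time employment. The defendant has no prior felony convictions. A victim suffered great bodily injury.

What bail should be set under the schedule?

Base amounts from the schedule: felony vandalism $10700; accessory after the fact $31800.
Stacking rule: highest base plus 50% of each additional charge. Highest is accessory after the fact at $31800. Additional: $10700 × 50% = $5350. Combined base = $31800 + $5350 = $37150.
Victim suffered great bodily injury (+75%): $37150 × 1.75 = $65012.50.
Verified full-time employment (−10%): $65012.50 × 0.9 = $58511.25.
$58511.25 is at or above the $4500 minimum.
Rounded to the nearest dollar: $58511.

$58511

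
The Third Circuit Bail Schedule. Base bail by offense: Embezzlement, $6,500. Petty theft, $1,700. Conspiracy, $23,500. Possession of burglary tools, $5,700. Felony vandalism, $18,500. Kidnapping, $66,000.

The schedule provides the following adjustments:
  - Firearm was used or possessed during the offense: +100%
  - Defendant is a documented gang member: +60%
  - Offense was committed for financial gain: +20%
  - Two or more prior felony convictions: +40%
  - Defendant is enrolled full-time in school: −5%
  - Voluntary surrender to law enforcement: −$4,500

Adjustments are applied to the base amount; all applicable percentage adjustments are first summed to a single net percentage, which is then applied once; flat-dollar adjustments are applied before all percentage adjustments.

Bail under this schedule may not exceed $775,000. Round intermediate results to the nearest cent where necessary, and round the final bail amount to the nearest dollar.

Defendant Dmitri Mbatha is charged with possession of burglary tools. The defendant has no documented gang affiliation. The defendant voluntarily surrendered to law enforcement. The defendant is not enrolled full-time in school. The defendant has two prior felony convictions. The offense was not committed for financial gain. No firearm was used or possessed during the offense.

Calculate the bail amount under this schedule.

Base amounts from the schedule: possession of burglary tools $5,700.
Single charge. Combined base = $5,700.
Voluntary surrender to law enforcement (−$4,500 flat): $5,700 − $4,500 = $1,200.
Two or more prior felony convictions (+40%): $1,200 × 1.4 = $1,680.
$1,680 is within the $775,000 maximum.

$1,680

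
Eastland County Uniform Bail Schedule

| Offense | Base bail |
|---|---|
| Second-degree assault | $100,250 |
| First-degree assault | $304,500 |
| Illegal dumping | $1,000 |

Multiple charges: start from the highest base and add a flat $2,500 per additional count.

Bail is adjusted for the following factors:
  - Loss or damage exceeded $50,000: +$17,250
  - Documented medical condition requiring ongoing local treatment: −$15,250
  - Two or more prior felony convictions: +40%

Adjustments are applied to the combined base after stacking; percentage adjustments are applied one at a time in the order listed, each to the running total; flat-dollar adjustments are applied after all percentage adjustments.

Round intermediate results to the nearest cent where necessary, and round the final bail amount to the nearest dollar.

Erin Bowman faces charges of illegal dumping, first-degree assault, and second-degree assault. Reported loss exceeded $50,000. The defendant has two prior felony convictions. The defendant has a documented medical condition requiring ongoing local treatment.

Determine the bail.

Base amounts from the schedule: illegal dumping $1,000; first-degree assault $304,500; second-degree assault $100,250.
Stacking rule: highest base plus $2,500 per additional charge. Highest is first-degree assault at $304,500; 2 additional charges → +$5,000. Combined base = $309,500.
Two or more prior felony convictions (+40%): $309,500 × 1.4 = $433,300.
Loss or damage exceeded $50,000 (+$17,250 flat): $433,300 + $17,250 = $450,550.
Documented medical condition requiring ongoing local treatment (−$15,250 flat): $450,550 − $15,250 = $435,300.

$435,300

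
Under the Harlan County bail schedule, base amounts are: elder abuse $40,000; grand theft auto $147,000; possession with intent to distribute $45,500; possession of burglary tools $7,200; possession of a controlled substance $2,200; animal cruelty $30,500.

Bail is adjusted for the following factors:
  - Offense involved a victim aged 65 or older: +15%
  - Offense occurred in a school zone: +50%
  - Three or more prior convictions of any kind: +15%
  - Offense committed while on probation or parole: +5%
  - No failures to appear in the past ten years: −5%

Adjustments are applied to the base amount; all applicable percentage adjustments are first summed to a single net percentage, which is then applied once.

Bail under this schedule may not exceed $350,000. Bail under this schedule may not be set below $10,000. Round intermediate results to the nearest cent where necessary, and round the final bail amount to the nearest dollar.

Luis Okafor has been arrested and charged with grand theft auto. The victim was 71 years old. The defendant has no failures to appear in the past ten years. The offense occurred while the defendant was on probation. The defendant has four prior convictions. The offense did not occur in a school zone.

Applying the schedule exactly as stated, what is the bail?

$191,100

Base amounts from the schedule: grand theft auto $147,000.
Single charge. Combined base = $147,000.
Net percentage adjustment: +15% +15% +5% −5% = +30%. $147,000 × 1.3 = $191,100.
$191,100 is within the $350,000 maximum.
$191,100 is at or above the $10,000 minimum.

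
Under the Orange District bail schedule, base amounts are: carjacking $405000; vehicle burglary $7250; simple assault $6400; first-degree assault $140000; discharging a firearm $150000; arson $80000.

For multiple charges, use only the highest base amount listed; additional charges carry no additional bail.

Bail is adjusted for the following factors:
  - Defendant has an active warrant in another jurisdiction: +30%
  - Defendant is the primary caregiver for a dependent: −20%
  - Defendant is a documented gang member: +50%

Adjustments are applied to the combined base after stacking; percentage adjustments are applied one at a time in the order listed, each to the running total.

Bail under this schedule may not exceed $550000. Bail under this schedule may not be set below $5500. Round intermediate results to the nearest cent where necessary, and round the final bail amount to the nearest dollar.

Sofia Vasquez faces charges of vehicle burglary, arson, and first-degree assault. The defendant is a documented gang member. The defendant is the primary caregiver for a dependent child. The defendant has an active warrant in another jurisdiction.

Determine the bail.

$218400

Base amounts from the schedule: vehicle burglary $7250; arson $80000; first-degree assault $140000.
Stacking rule: use the highest base only. Highest is first-degree assault at $140000. Combined base = $140000.
Defendant has an active warrant in another jurisdiction (+30%): $140000 × 1.3 = $182000.
Defendant is the primary caregiver for a dependent (−20%): $182000 × 0.8 = $145600.
Defendant is a documented gang member (+50%): $145600 × 1.5 = $218400.
$218400 is within the $550000 maximum.
$218400 is at or above the $5500 minimum.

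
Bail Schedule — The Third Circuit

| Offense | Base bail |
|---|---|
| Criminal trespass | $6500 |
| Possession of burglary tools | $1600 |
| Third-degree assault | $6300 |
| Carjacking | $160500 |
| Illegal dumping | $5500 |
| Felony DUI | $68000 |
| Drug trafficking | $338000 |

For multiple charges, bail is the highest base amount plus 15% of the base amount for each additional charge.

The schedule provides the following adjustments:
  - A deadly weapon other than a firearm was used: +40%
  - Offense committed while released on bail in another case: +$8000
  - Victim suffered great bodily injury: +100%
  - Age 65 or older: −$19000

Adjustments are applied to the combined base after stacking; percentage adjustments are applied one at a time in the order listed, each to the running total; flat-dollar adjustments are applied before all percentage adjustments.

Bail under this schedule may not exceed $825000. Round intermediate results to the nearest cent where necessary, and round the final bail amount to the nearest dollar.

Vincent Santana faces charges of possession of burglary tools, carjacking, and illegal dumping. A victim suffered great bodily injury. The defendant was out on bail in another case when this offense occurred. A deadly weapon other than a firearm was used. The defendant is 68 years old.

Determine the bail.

Base amounts from the schedule: possession of burglary tools $1600; carjacking $160500; illegal dumping $5500.
Stacking rule: highest base plus 15% of each additional charge. Highest is carjacking at $160500. Additional: $1600 × 15% = $240; $5500 × 15% = $825. Combined base = $160500 + $1065 = $161565.
Offense committed while released on bail in another case (+$8000 flat): $161565 + $8000 = $169565.
Age 65 or older (−$19000 flat): $169565 − $19000 = $150565.
A deadly weapon other than a firearm was used (+40%): $150565 × 1.4 = $210791.
Victim suffered great bodily injury (+100%): $210791 × 2 = $421582.
$421582 is within the $825000 maximum.

$421582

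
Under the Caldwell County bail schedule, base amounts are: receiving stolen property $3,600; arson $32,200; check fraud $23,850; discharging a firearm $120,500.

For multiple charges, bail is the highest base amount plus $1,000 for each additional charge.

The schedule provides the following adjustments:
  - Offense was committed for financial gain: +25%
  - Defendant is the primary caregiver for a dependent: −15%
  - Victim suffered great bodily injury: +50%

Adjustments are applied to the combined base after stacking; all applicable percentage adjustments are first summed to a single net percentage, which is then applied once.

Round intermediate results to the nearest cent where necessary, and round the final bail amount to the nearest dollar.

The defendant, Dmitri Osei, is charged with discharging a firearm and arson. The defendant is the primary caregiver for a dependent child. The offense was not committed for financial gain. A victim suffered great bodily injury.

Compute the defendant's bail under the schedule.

$164,025

Base amounts from the schedule: discharging a firearm $120,500; arson $32,200.
Stacking rule: highest base plus $1,000 per additional charge. Highest is discharging a firearm at $120,500; 1 additional charge → +$1,000. Combined base = $121,500.
Net percentage adjustment: −15% +50% = +35%. $121,500 × 1.35 = $164,025.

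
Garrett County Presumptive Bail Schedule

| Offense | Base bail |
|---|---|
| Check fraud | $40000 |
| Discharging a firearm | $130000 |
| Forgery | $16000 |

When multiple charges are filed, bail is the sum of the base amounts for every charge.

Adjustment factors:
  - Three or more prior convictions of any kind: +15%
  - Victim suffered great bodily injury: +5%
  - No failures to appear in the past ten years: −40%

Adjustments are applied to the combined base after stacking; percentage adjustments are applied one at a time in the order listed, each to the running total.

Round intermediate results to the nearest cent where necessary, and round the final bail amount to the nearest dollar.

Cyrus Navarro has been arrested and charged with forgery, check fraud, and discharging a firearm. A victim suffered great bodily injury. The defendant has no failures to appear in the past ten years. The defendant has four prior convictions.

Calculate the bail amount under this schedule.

$134757

Base amounts from the schedule: forgery $16000; check fraud $40000; discharging a firearm $130000.
Stacking rule: sum of all bases. $16000 + $40000 + $130000 = $186000.
Three or more prior convictions of any kind (+15%): $186000 × 1.15 = $213900.
Victim suffered great bodily injury (+5%): $213900 × 1.05 = $224595.
No failures to appear in the past ten years (−40%): $224595 × 0.6 = $134757.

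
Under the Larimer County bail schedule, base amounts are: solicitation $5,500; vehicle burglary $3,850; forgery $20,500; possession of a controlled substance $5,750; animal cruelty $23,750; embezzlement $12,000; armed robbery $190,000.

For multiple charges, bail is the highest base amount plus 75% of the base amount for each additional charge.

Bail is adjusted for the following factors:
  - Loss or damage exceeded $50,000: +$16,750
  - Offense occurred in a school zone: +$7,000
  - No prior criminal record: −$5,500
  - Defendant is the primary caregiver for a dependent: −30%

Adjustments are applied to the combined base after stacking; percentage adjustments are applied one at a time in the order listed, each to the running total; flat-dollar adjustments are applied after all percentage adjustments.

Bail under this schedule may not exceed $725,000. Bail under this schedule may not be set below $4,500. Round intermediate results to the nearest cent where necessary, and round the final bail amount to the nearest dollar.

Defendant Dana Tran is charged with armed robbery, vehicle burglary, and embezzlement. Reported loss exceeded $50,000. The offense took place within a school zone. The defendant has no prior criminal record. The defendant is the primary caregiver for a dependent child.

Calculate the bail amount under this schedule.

Base amounts from the schedule: armed robbery $190,000; vehicle burglary $3,850; embezzlement $12,000.
Stacking rule: highest base plus 75% of each additional charge. Highest is armed robbery at $190,000. Additional: $3,850 × 75% = $2,887.50; $12,000 × 75% = $9,000. Combined base = $190,000 + $11,887.50 = $201,887.50.
Defendant is the primary caregiver for a dependent (−30%): $201,887.50 × 0.7 = $141,321.25.
Loss or damage exceeded $50,000 (+$16,750 flat): $141,321.25 + $16,750 = $158,071.25.
Offense occurred in a school zone (+$7,000 flat): $158,071.25 + $7,000 = $165,071.25.
No prior criminal record (−$5,500 flat): $165,071.25 − $5,500 = $159,571.25.
$159,571.25 is within the $725,000 maximum.
$159,571.25 is at or above the $4,500 minimum.
Rounded to the nearest dollar: $159,571.

$159,571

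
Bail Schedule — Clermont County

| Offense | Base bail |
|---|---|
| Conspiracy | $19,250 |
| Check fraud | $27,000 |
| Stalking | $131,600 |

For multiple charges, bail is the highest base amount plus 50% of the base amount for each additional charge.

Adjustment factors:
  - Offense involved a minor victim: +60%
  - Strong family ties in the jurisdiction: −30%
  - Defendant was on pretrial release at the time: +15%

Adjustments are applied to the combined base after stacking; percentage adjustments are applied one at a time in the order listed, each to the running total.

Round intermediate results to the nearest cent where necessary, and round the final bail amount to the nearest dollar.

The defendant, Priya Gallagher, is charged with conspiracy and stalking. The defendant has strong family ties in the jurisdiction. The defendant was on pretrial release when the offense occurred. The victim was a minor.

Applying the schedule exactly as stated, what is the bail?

$181,898

Base amounts from the schedule: conspiracy $19,250; stalking $131,600.
Stacking rule: highest base plus 50% of each additional charge. Highest is stalking at $131,600. Additional: $19,250 × 50% = $9,625. Combined base = $131,600 + $9,625 = $141,225.
Offense involved a minor victim (+60%): $141,225 × 1.6 = $225,960.
Strong family ties in the jurisdiction (−30%): $225,960 × 0.7 = $158,172.
Defendant was on pretrial release at the time (+15%): $158,172 × 1.15 = $181,897.80.
Rounded to the nearest dollar: $181,898.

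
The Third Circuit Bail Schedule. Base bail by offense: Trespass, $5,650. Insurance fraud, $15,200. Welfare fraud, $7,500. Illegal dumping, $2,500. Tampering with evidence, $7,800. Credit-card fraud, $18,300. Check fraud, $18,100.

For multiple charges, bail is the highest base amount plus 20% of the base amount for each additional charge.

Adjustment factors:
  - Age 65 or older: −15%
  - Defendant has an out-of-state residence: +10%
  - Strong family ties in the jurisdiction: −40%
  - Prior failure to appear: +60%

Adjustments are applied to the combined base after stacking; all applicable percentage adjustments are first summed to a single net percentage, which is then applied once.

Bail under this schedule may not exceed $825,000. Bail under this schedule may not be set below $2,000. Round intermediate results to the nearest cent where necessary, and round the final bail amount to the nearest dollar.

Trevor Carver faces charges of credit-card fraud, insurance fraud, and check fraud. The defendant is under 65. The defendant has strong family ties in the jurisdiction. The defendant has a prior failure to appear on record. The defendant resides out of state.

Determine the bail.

$32,448

Base amounts from the schedule: credit-card fraud $18,300; insurance fraud $15,200; check fraud $18,100.
Stacking rule: highest base plus 20% of each additional charge. Highest is credit-card fraud at $18,300. Additional: $15,200 × 20% = $3,040; $18,100 × 20% = $3,620. Combined base = $18,300 + $6,660 = $24,960.
Net percentage adjustment: +10% −40% +60% = +30%. $24,960 × 1.3 = $32,448.
$32,448 is within the $825,000 maximum.
$32,448 is at or above the $2,000 minimum.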